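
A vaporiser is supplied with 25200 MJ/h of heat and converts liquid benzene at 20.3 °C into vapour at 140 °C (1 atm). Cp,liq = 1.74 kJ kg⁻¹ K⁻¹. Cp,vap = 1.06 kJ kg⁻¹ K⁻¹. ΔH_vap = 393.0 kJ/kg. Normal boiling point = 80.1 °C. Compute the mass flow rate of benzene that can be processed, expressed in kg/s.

Δh = 1.74×(80.1−20.3) + 393.0 + 1.06×(140−80.1) = 560.55 kJ/kg
Q = 25200 MJ/h = 7000 kJ/s = 7000 kJ/s
ṁ = Q/Δh = 7000 / 560.55 = 12.488 kg/s

ṁ = 12.5 kg/s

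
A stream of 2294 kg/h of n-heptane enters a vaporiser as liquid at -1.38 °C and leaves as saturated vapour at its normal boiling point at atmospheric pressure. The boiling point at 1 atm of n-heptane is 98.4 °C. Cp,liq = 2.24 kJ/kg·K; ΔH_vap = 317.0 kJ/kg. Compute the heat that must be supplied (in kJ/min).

liquid -1.38→98.4 °C: 223.51 kJ/kg
vaporisation at 98.4 °C: 317 kJ/kg
Δh = 223.51 + 317 = 540.51 kJ/kg
Q = ṁ·Δh = 2294 kg/h × 540.51 kJ/kg = 1.2399e+06 kJ/h
|Q| = 344.42 kW = 20665 kJ/min

Q = 20700 kJ/min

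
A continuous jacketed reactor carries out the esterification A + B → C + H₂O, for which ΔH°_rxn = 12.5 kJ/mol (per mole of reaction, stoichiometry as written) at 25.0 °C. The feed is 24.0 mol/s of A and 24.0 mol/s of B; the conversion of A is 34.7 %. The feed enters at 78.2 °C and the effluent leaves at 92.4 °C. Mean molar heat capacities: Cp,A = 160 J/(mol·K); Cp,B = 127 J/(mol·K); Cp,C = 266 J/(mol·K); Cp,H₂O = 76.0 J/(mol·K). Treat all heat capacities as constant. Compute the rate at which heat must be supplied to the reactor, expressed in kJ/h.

Extent of reaction ξ = 0.347 × 24.0 = 8.328 mol/s
Reaction term: ξ·ΔH°_rxn = 8.328 × 12.5 = 104.1 kJ/s
Sensible, feed 78.2→25 °C: -366.44 kJ/s
Outlet flows (mol/s): A 15.672, B 15.672, C 8.328, H₂O 8.328
Sensible, products 25→92.4 °C: 495.12 kJ/s
Q = ΔH = 232.78 kJ/s = 232.78 kW
Heat supplied = 838010 kJ/h

Q_in = 838000 kJ/h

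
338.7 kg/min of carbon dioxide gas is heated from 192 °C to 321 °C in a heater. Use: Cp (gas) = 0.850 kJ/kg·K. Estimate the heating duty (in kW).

Q = 619 kW

Q = ṁ·Cp·ΔT = 338.7 × 0.850 × (321 − 192) = 37138 kJ/min
Converting: 37138 / 60 s = 618.97 kW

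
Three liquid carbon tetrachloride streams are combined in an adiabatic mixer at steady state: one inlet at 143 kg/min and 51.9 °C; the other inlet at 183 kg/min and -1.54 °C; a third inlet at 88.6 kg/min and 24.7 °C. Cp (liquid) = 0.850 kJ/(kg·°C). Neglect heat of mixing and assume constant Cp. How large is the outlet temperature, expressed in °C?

Adiabatic, steady state ⇒ Σ ṁᵢCp,ᵢ(T_out − Tᵢ) = 0
T_out = Σ ṁᵢCp,ᵢTᵢ / Σ ṁᵢCp,ᵢ
      = 7929.1 / 352.41 = 22.5 °C

T_out = 22.5 °C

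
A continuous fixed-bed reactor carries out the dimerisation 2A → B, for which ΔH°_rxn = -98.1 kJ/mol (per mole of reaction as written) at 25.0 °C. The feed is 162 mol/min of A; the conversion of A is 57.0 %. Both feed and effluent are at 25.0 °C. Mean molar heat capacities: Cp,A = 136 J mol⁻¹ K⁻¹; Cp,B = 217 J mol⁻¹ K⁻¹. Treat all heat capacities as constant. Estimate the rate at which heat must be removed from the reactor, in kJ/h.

Extent of reaction ξ = 0.570 × 162 / 2 = 46.17 mol/min
Reaction term: ξ·ΔH°_rxn = 46.17 × -98.1 = -4529.3 kJ/min
Q = ΔH = -4529.3 kJ/min = -75.488 kW
Heat removed = 271760 kJ/h

Q_out = 272000 kJ/h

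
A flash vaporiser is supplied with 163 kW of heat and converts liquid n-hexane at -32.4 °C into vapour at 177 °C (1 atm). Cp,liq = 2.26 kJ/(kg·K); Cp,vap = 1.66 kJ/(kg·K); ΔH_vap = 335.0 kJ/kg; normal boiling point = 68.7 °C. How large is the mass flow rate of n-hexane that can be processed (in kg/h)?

Δh = 2.26×(68.7−-32.4) + 335.0 + 1.66×(177−68.7) = 743.26 kJ/kg
Q = 163 kW = 163 kJ/s = 586800 kJ/h
ṁ = Q/Δh = 586800 / 743.26 = 789.49 kg/h

ṁ = 789 kg/h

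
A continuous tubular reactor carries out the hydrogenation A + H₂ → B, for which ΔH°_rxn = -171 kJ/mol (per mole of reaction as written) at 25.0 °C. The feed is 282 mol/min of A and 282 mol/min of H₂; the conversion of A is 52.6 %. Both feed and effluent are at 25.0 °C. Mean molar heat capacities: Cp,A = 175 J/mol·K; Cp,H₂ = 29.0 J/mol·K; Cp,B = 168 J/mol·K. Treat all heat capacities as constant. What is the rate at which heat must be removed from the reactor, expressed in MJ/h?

Extent of reaction ξ = 0.526 × 282 = 148.33 mol/min
Reaction term: ξ·ΔH°_rxn = 148.33 × -171 = -25365 kJ/min
Q = ΔH = -25365 kJ/min = -422.75 kW
Heat removed = 1521.9 MJ/h

Q_out = 1520 MJ/h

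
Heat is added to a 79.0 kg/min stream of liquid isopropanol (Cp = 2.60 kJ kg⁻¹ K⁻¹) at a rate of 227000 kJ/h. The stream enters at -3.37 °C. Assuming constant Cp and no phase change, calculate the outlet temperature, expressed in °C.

Q = 227000 kJ/h = 3783.3 kJ/min
ΔT = Q/(ṁ·Cp) = 3783.3/(79.0×2.60) = 18.419 K
T_out = -3.37 + 18.419 = 15.049 °C

T_out = 15.0 °C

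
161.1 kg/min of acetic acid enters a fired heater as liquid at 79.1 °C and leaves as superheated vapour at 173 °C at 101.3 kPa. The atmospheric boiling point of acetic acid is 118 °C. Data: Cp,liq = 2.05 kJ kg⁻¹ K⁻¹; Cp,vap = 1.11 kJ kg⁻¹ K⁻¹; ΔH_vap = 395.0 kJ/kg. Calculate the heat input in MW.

Q = 1.44 MW

liquid 79.1→118 °C: 79.745 kJ/kg
vaporisation at 118 °C: 395 kJ/kg
vapour 118→173 °C: 61.05 kJ/kg
Δh = 79.745 + 395 + 61.05 = 535.79 kJ/kg
Q = ṁ·Δh = 161.1 kg/min × 535.79 kJ/kg = 86317 kJ/min
|Q| = 1438.6 kW = 1.4386 MW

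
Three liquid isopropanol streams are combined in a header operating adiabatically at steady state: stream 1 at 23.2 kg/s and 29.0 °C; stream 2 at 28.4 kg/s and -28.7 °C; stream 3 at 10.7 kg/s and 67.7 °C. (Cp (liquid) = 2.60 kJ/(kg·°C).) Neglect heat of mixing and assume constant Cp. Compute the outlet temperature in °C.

Energy balance with Q = 0: Σ ṁᵢCp,ᵢ(T_out − Tᵢ) = 0
T_out = Σ ṁᵢCp,ᵢTᵢ / Σ ṁᵢCp,ᵢ
      = 1513.5 / 161.98 = 9.3437 °C

T_out = 9.34 °C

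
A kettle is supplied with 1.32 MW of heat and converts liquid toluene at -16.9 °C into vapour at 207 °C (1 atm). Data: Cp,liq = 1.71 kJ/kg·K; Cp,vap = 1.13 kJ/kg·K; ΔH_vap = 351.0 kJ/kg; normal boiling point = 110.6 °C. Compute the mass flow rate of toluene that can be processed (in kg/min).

Δh = 1.71×(110.6−-16.9) + 351.0 + 1.13×(207−110.6) = 677.96 kJ/kg
Q = 1.32 MW = 1320 kJ/s = 79200 kJ/min
ṁ = Q/Δh = 79200 / 677.96 = 116.82 kg/min

ṁ = 117 kg/min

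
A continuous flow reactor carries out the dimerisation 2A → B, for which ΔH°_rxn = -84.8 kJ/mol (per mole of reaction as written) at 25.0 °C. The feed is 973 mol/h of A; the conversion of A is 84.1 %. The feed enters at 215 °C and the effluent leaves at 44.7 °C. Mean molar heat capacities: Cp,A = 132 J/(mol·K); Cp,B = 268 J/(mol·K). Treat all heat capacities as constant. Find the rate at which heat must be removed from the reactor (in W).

Q_out = 15700 W

Extent of reaction ξ = 0.841 × 973 / 2 = 409.15 mol/h
Reaction term: ξ·ΔH°_rxn = 409.15 × -84.8 = -34696 kJ/h
Sensible, feed 215→25 °C: -24403 kJ/h
Outlet flows (mol/h): A 154.71, B 409.15
Sensible, products 25→44.7 °C: 2562.4 kJ/h
Q = ΔH = -56536 kJ/h = -15.704 kW
Heat removed = 15704 W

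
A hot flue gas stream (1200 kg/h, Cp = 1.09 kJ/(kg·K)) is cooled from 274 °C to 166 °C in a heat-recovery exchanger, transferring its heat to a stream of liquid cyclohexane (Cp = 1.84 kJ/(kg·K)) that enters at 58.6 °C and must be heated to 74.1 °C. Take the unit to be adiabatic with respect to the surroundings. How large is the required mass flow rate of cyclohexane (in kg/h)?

Heat released by hot stream: Q = 1200 × 1.09 × (274 − 166) = 141260 kJ/h
Energy balance on cold side (adiabatic exchanger): Q = ṁ_c·Cp_c·(T_c,out − T_c,in)
ṁ_c = 141260 / [1.84 × (74.1 − 58.6)] = 4953.2 kg/h

ṁ_c = 4950 kg/h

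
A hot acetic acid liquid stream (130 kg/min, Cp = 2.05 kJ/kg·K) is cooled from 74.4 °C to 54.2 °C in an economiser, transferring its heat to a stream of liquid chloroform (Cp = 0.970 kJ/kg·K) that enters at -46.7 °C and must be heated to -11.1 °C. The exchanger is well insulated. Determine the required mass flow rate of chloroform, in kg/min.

Heat released by hot stream: Q = 130 × 2.05 × (74.4 − 54.2) = 5383.3 kJ/min
Energy balance on cold side (adiabatic exchanger): Q = ṁ_c·Cp_c·(T_c,out − T_c,in)
ṁ_c = 5383.3 / [0.970 × (-11.1 − -46.7)] = 155.89 kg/min

ṁ_c = 156 kg/min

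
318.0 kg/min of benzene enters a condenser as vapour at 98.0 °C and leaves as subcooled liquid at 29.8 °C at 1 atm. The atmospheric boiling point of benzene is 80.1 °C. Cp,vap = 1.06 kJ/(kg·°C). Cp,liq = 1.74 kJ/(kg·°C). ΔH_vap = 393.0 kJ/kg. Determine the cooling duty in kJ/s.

Q_c = 2650 kJ/s

vapour 98.0→80.1 °C: -18.974 kJ/kg
condensation at 80.1 °C: -393 kJ/kg
liquid 80.1→29.8 °C: -87.522 kJ/kg
Δh = -18.974 + -393 + -87.522 = -499.5 kJ/kg
Q = ṁ·Δh = 318.0 kg/min × -499.5 kJ/kg = -158840 kJ/min
|Q| = 2647.3 kW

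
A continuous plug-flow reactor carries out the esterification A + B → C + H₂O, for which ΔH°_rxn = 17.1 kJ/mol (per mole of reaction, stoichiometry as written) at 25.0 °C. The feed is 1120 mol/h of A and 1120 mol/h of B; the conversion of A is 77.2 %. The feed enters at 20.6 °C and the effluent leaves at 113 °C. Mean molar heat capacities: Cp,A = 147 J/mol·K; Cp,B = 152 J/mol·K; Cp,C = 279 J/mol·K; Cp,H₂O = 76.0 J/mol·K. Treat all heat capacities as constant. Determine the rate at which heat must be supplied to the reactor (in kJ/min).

Extent of reaction ξ = 0.772 × 1120 = 864.64 mol/h
Reaction term: ξ·ΔH°_rxn = 864.64 × 17.1 = 14785 kJ/h
Sensible, feed 20.6→25 °C: 1473.5 kJ/h
Outlet flows (mol/h): A 255.36, B 255.36, C 864.64, H₂O 864.64
Sensible, products 25→113 °C: 33730 kJ/h
Q = ΔH = 49989 kJ/h = 13.886 kW
Heat supplied = 833.15 kJ/min

Q_in = 833 kJ/min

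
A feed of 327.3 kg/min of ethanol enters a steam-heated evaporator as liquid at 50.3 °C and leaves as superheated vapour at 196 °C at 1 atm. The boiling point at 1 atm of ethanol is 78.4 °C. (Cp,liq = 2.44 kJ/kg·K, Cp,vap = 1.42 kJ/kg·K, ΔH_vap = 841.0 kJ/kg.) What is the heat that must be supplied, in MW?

liquid 50.3→78.4 °C: 68.564 kJ/kg
vaporisation at 78.4 °C: 841 kJ/kg
vapour 78.4→196 °C: 166.99 kJ/kg
Δh = 68.564 + 841 + 166.99 = 1076.6 kJ/kg
Q = ṁ·Δh = 327.3 kg/min × 1076.6 kJ/kg = 352360 kJ/min
|Q| = 5872.6 kW = 5.8726 MW

Q = 5.87 MW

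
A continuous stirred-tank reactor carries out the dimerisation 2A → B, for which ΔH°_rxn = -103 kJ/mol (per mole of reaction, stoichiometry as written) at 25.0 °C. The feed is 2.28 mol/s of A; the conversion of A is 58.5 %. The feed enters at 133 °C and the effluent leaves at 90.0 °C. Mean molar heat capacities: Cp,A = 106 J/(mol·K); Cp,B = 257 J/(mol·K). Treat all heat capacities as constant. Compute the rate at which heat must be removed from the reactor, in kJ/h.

Q_out = 278000 kJ/h

Extent of reaction ξ = 0.585 × 2.28 / 2 = 0.6669 mol/s
Reaction term: ξ·ΔH°_rxn = 0.6669 × -103 = -68.691 kJ/s
Sensible, feed 133→25 °C: -26.101 kJ/s
Outlet flows (mol/s): A 0.9462, B 0.6669
Sensible, products 25→90.0 °C: 17.66 kJ/s
Q = ΔH = -77.132 kJ/s = -77.132 kW
Heat removed = 277680 kJ/h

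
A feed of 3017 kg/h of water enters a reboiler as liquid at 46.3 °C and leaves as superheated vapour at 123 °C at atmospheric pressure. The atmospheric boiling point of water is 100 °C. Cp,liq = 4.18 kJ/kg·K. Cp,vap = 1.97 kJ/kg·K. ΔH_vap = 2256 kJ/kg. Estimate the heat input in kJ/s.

liquid 46.3→100 °C: 224.47 kJ/kg
vaporisation at 100 °C: 2256 kJ/kg
vapour 100→123 °C: 45.31 kJ/kg
Δh = 224.47 + 2256 + 45.31 = 2525.8 kJ/kg
Q = ṁ·Δh = 3017 kg/h × 2525.8 kJ/kg = 7.6203e+06 kJ/h
|Q| = 2116.7 kW

Q = 2120 kJ/s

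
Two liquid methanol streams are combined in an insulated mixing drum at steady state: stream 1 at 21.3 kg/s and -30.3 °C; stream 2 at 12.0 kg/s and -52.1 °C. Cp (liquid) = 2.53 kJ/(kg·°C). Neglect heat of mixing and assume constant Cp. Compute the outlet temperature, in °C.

T_out = -38.2 °C

Adiabatic, steady state ⇒ Σ ṁᵢCp,ᵢ(T_out − Tᵢ) = 0
T_out = Σ ṁᵢCp,ᵢTᵢ / Σ ṁᵢCp,ᵢ
      = -3214.6 / 84.249 = -38.156 °C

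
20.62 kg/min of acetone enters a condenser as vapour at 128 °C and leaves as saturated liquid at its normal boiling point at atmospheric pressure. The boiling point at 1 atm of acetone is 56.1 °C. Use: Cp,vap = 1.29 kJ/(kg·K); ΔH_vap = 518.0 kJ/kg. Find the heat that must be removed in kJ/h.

Q_c = 756000 kJ/h

vapour 128→56.1 °C: -92.751 kJ/kg
condensation at 56.1 °C: -518 kJ/kg
Δh = -92.751 + -518 = -610.75 kJ/kg
Q = ṁ·Δh = 20.62 kg/min × -610.75 kJ/kg = -12594 kJ/min
|Q| = 209.89 kW = 755620 kJ/h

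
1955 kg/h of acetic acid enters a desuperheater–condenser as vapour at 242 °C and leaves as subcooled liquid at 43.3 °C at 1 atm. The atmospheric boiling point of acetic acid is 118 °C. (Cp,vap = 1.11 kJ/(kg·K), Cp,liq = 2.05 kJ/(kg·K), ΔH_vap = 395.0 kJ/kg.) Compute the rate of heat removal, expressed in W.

Q_c = 372000 W

vapour 242→118 °C: -137.64 kJ/kg
condensation at 118 °C: -395 kJ/kg
liquid 118→43.3 °C: -153.13 kJ/kg
Δh = -137.64 + -395 + -153.13 = -685.77 kJ/kg
Q = ṁ·Δh = 1955 kg/h × -685.77 kJ/kg = -1.3407e+06 kJ/h
|Q| = 372.41 kW = 372410 W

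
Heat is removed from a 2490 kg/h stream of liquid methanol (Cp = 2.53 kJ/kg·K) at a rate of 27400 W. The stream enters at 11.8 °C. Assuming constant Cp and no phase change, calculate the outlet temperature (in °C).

Q = 27400 W = 98640 kJ/h
ΔT = Q/(ṁ·Cp) = 98640/(2490×2.53) = 15.658 K
T_out = 11.8 − 15.658 = -3.8579 °C

T_out = -3.86 °C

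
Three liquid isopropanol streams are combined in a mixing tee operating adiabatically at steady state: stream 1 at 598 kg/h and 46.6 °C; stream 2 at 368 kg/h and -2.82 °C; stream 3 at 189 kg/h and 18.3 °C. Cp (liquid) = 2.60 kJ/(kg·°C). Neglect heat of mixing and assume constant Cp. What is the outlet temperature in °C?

T_out = 26.2 °C

Adiabatic, steady state ⇒ Σ ṁᵢCp,ᵢ(T_out − Tᵢ) = 0
Σ ṁᵢCp,ᵢTᵢ = 598×2.60×46.6 + 368×2.60×-2.82 + 189×2.60×18.3 = 78748
Σ ṁᵢCp,ᵢ = 598×2.60 + 368×2.60 + 189×2.60 = 3003
T_out = 78748 / 3003 = 26.223 °C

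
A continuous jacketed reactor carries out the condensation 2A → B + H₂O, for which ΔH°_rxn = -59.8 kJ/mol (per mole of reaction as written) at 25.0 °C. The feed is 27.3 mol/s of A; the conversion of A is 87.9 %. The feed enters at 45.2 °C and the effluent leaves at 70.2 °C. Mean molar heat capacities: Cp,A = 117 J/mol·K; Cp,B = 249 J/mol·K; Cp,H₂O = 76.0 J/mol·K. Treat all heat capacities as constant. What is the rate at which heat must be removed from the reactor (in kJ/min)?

Extent of reaction ξ = 0.879 × 27.3 / 2 = 11.998 mol/s
Reaction term: ξ·ΔH°_rxn = 11.998 × -59.8 = -717.5 kJ/s
Sensible, feed 45.2→25 °C: -64.521 kJ/s
Outlet flows (mol/s): A 3.3033, B 11.998, H₂O 11.998
Sensible, products 25→70.2 °C: 193.72 kJ/s
Q = ΔH = -588.3 kJ/s = -588.3 kW
Heat removed = 35298 kJ/min

Q_out = 35300 kJ/min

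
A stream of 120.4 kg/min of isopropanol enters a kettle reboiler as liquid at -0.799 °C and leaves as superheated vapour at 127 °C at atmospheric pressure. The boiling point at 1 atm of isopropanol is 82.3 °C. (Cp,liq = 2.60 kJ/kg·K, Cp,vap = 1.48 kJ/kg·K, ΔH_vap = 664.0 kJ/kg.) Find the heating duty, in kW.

liquid -0.799→82.3 °C: 216.06 kJ/kg
vaporisation at 82.3 °C: 664 kJ/kg
vapour 82.3→127 °C: 66.156 kJ/kg
Δh = 216.06 + 664 + 66.156 = 946.21 kJ/kg
Q = ṁ·Δh = 120.4 kg/min × 946.21 kJ/kg = 113920 kJ/min
|Q| = 1898.7 kW

Q = 1900 kW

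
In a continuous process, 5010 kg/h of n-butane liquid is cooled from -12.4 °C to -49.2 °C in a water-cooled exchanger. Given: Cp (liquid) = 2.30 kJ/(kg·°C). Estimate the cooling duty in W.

Q_c = 118000 W

Q = ṁ·Cp·ΔT = 5010 × 2.30 × (-49.2 − -12.4) = -424050 kJ/h
Converting: 424050 / 3600 s = 117.79 kW
Cooling duty = 117790 W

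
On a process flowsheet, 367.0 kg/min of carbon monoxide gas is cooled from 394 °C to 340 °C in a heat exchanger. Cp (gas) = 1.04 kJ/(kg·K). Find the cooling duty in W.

Q = ṁ·Cp·ΔT = 367.0 × 1.04 × (340 − 394) = -20611 kJ/min
Converting: 20611 / 60 s = 343.51 kW
Cooling duty = 343510 W

Q_c = 344000 W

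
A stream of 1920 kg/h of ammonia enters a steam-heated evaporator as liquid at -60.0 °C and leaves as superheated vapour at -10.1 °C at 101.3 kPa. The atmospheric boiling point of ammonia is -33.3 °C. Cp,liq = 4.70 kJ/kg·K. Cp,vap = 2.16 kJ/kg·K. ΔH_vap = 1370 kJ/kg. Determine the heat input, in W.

liquid -60.0→-33.3 °C: 125.49 kJ/kg
vaporisation at -33.3 °C: 1370 kJ/kg
vapour -33.3→-10.1 °C: 50.112 kJ/kg
Δh = 125.49 + 1370 + 50.112 = 1545.6 kJ/kg
Q = ṁ·Δh = 1920 kg/h × 1545.6 kJ/kg = 2.9676e+06 kJ/h
|Q| = 824.32 kW = 824320 W

Q = 824000 W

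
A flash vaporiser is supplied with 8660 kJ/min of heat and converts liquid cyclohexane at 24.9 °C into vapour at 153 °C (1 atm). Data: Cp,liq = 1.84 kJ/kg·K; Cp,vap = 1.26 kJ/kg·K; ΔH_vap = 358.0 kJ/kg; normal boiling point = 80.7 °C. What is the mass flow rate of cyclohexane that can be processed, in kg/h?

Δh = 1.84×(80.7−24.9) + 358.0 + 1.26×(153−80.7) = 551.77 kJ/kg
Q = 8660 kJ/min = 144.33 kJ/s = 519600 kJ/h
ṁ = Q/Δh = 519600 / 551.77 = 941.7 kg/h

ṁ = 942 kg/h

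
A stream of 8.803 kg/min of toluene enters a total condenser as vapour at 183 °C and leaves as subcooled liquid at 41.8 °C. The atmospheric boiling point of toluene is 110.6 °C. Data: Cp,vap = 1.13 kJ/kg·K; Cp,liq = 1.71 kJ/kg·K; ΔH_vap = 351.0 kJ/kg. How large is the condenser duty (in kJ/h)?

Q_c = 291000 kJ/h

vapour 183→110.6 °C: -81.812 kJ/kg
condensation at 110.6 °C: -351 kJ/kg
liquid 110.6→41.8 °C: -117.65 kJ/kg
Δh = -81.812 + -351 + -117.65 = -550.46 kJ/kg
Q = ṁ·Δh = 8.803 kg/min × -550.46 kJ/kg = -4845.7 kJ/min
|Q| = 80.762 kW = 290740 kJ/h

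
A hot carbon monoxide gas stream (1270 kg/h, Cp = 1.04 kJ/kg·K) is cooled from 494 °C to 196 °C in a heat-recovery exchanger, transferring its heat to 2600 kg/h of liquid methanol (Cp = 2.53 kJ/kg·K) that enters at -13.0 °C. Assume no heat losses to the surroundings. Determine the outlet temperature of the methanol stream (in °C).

Heat released by hot stream: Q = 1270 × 1.04 × (494 − 196) = 393600 kJ/h
Energy balance on cold side (adiabatic exchanger): Q = ṁ_c·Cp_c·(T_c,out − T_c,in)
T_c,out = -13.0 + 393600/(2600 × 2.53) = 46.836 °C

T_c,out = 46.8 °C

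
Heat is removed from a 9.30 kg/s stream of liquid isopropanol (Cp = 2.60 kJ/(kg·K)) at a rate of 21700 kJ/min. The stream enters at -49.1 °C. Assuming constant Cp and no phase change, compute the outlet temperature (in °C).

T_out = -64.1 °C

Q = 21700 kJ/min = 361.67 kJ/s
ΔT = Q/(ṁ·Cp) = 361.67/(9.30×2.60) = 14.957 K
T_out = -49.1 − 14.957 = -64.057 °C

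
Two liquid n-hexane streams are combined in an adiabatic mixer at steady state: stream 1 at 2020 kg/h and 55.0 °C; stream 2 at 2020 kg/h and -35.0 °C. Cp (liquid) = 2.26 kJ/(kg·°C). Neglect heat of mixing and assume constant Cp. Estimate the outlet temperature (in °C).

T_out = 10.0 °C

Adiabatic, steady state ⇒ Σ ṁᵢCp,ᵢ(T_out − Tᵢ) = 0
Σ ṁᵢCp,ᵢTᵢ = 2020×2.26×55.0 + 2020×2.26×-35.0 = 91304
Σ ṁᵢCp,ᵢ = 2020×2.26 + 2020×2.26 = 9130.4
T_out = 91304 / 9130.4 = 10 °C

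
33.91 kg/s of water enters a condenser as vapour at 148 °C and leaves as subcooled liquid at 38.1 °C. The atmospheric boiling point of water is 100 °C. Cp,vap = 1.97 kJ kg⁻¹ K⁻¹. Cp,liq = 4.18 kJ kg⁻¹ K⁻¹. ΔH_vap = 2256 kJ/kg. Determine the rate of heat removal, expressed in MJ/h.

vapour 148→100 °C: -94.56 kJ/kg
condensation at 100 °C: -2256 kJ/kg
liquid 100→38.1 °C: -258.74 kJ/kg
Δh = -94.56 + -2256 + -258.74 = -2609.3 kJ/kg
Q = ṁ·Δh = 33.91 kg/s × -2609.3 kJ/kg = -88481 kJ/s
|Q| = 88481 kW = 318530 MJ/h

Q_c = 319000 MJ/h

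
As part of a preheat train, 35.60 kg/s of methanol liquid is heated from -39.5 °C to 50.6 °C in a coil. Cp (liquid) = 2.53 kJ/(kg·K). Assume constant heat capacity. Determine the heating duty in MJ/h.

Q = ṁ·Cp·ΔT = 35.60 × 2.53 × (50.6 − -39.5) = 8115.1 kJ/s
Heating duty = 29214 MJ/h

Q = 29200 MJ/h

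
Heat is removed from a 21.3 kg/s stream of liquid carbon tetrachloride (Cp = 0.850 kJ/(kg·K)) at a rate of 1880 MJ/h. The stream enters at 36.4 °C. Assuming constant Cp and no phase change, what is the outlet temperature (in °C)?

T_out = 7.56 °C

Q = 1880 MJ/h = 522.22 kJ/s
ΔT = Q/(ṁ·Cp) = 522.22/(21.3×0.850) = 28.844 K
T_out = 36.4 − 28.844 = 7.5559 °C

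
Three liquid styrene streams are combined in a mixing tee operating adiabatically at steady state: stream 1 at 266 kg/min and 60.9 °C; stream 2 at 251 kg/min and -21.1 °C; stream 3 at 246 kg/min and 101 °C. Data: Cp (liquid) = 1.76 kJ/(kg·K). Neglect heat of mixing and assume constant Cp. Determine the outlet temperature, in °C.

T_out = 46.9 °C

No heat crosses the boundary, so H_out = H_in.
T_out = Σ ṁᵢCp,ᵢTᵢ / Σ ṁᵢCp,ᵢ
      = 62919 / 1342.9 = 46.854 °C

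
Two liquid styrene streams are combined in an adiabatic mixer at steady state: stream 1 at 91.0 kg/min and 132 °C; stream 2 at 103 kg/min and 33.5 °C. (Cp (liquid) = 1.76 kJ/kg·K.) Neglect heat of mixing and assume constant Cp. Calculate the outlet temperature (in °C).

Adiabatic, steady state ⇒ Σ ṁᵢCp,ᵢ(T_out − Tᵢ) = 0
Σ ṁᵢCp,ᵢTᵢ = 91.0×1.76×132 + 103×1.76×33.5 = 27214
Σ ṁᵢCp,ᵢ = 91.0×1.76 + 103×1.76 = 341.44
T_out = 27214 / 341.44 = 79.704 °C

T_out = 79.7 °C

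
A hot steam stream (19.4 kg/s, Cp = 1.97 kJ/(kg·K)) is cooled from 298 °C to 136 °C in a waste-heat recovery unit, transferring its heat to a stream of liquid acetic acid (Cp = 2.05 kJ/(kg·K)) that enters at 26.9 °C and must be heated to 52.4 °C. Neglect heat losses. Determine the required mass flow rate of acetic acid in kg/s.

Heat released by hot stream: Q = 19.4 × 1.97 × (298 − 136) = 6191.3 kJ/s
Energy balance on cold side (adiabatic exchanger): Q = ṁ_c·Cp_c·(T_c,out − T_c,in)
ṁ_c = 6191.3 / [2.05 × (52.4 − 26.9)] = 118.44 kg/s

ṁ_c = 118 kg/s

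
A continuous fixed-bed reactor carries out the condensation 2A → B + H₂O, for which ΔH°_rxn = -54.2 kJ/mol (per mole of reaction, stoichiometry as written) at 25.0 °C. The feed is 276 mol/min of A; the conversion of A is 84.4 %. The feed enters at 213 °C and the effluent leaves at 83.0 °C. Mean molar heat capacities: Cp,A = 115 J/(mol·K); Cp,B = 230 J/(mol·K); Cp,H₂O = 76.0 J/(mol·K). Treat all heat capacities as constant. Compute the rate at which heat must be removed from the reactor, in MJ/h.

Q_out = 596 MJ/h

Extent of reaction ξ = 0.844 × 276 / 2 = 116.47 mol/min
Reaction term: ξ·ΔH°_rxn = 116.47 × -54.2 = -6312.8 kJ/min
Sensible, feed 213→25 °C: -5967.1 kJ/min
Outlet flows (mol/min): A 43.056, B 116.47, H₂O 116.47
Sensible, products 25→83.0 °C: 2354.3 kJ/min
Q = ΔH = -9925.6 kJ/min = -165.43 kW
Heat removed = 595.53 MJ/h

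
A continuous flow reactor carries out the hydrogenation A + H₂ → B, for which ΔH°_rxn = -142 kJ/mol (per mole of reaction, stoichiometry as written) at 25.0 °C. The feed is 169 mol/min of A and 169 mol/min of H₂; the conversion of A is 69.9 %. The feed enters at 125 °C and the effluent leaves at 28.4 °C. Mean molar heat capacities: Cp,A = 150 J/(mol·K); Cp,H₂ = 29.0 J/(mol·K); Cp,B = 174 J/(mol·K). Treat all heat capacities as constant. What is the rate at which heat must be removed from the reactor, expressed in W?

Q_out = 328000 W

Extent of reaction ξ = 0.699 × 169 = 118.13 mol/min
Reaction term: ξ·ΔH°_rxn = 118.13 × -142 = -16775 kJ/min
Sensible, feed 125→25 °C: -3025.1 kJ/min
Outlet flows (mol/min): A 50.869, H₂ 50.869, B 118.13
Sensible, products 25→28.4 °C: 100.85 kJ/min
Q = ΔH = -19699 kJ/min = -328.31 kW
Heat removed = 328310 W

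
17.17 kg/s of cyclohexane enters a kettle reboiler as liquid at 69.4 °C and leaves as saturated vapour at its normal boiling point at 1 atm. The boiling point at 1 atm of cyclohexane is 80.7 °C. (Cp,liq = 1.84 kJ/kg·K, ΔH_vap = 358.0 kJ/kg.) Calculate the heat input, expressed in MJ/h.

liquid 69.4→80.7 °C: 20.792 kJ/kg
vaporisation at 80.7 °C: 358 kJ/kg
Δh = 20.792 + 358 = 378.79 kJ/kg
Q = ṁ·Δh = 17.17 kg/s × 378.79 kJ/kg = 6503.9 kJ/s
|Q| = 6503.9 kW = 23414 MJ/h

Q = 23400 MJ/h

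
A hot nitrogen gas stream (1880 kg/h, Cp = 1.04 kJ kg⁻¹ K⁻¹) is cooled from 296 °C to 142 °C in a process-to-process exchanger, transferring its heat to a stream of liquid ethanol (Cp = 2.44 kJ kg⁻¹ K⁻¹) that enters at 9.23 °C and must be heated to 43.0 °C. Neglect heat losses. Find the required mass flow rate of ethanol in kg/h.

Heat released by hot stream: Q = 1880 × 1.04 × (296 − 142) = 301100 kJ/h
Energy balance on cold side (adiabatic exchanger): Q = ṁ_c·Cp_c·(T_c,out − T_c,in)
ṁ_c = 301100 / [2.44 × (43.0 − 9.23)] = 3654.2 kg/h

ṁ_c = 3650 kg/h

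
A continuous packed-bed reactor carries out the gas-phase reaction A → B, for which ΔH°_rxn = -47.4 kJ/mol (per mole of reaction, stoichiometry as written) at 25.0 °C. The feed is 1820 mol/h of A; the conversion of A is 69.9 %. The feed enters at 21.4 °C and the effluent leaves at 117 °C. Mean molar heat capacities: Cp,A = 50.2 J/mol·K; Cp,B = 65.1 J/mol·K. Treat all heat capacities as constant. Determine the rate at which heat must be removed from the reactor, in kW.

Extent of reaction ξ = 0.699 × 1820 = 1272.2 mol/h
Reaction term: ξ·ΔH°_rxn = 1272.2 × -47.4 = -60301 kJ/h
Sensible, feed 21.4→25 °C: 328.91 kJ/h
Outlet flows (mol/h): A 547.82, B 1272.2
Sensible, products 25→117 °C: 10149 kJ/h
Q = ΔH = -49823 kJ/h = -13.84 kW
Heat removed = 13.84 kW

Q_out = 13.8 kW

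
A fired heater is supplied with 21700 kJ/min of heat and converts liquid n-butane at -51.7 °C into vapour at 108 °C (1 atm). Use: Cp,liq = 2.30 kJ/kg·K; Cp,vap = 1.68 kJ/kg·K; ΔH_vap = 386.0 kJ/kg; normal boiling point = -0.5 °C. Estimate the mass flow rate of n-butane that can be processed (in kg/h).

ṁ = 1900 kg/h

Δh = 2.30×(-0.5−-51.7) + 386.0 + 1.68×(108−-0.5) = 686.04 kJ/kg
Q = 21700 kJ/min = 361.67 kJ/s = 1.302e+06 kJ/h
ṁ = Q/Δh = 1.302e+06 / 686.04 = 1897.8 kg/h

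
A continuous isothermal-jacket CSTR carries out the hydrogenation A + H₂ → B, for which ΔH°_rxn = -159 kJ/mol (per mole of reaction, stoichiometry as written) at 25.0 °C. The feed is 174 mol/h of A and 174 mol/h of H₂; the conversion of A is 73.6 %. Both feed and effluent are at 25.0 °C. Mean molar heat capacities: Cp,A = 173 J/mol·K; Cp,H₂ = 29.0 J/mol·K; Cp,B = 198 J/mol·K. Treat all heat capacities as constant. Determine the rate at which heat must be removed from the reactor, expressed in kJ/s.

Extent of reaction ξ = 0.736 × 174 = 128.06 mol/h
Reaction term: ξ·ΔH°_rxn = 128.06 × -159 = -20362 kJ/h
Q = ΔH = -20362 kJ/h = -5.6562 kW
Heat removed = 5.6562 kJ/s

Q_out = 5.66 kJ/s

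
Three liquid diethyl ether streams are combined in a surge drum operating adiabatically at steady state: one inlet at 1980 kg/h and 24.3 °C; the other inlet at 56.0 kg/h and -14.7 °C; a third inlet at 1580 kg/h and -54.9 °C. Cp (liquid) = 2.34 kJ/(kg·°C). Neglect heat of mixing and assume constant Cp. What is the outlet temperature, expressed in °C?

T_out = -10.9 °C

No heat crosses the boundary, so H_out = H_in.
Σ ṁᵢCp,ᵢTᵢ = 1980×2.34×24.3 + 56.0×2.34×-14.7 + 1580×2.34×-54.9 = -92316
Σ ṁᵢCp,ᵢ = 1980×2.34 + 56.0×2.34 + 1580×2.34 = 8461.4
T_out = -92316 / 8461.4 = -10.91 °C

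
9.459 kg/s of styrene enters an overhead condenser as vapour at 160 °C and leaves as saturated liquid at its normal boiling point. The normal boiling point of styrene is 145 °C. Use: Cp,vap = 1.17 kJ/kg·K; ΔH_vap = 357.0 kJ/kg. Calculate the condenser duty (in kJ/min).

Q_c = 213000 kJ/min

vapour 160→145 °C: -17.55 kJ/kg
condensation at 145 °C: -357 kJ/kg
Δh = -17.55 + -357 = -374.55 kJ/kg
Q = ṁ·Δh = 9.459 kg/s × -374.55 kJ/kg = -3542.9 kJ/s
|Q| = 3542.9 kW = 212570 kJ/min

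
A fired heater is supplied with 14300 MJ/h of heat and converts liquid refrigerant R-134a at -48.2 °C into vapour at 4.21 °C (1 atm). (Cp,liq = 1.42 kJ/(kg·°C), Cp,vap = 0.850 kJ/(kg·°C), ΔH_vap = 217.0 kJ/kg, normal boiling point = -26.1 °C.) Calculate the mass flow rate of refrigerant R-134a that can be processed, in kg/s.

ṁ = 14.5 kg/s

Δh = 1.42×(-26.1−-48.2) + 217.0 + 0.850×(4.21−-26.1) = 274.15 kJ/kg
Q = 14300 MJ/h = 3972.2 kJ/s = 3972.2 kJ/s
ṁ = Q/Δh = 3972.2 / 274.15 = 14.489 kg/s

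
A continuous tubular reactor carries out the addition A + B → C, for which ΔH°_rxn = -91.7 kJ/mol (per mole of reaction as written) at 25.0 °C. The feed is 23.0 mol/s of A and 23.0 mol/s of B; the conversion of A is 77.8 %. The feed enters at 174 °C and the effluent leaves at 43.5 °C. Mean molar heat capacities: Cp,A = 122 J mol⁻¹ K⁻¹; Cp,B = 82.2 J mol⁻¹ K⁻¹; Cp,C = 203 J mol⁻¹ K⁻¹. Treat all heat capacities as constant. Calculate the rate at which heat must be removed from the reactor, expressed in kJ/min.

Extent of reaction ξ = 0.778 × 23.0 = 17.894 mol/s
Reaction term: ξ·ΔH°_rxn = 17.894 × -91.7 = -1640.9 kJ/s
Sensible, feed 174→25 °C: -699.79 kJ/s
Outlet flows (mol/s): A 5.106, B 5.106, C 17.894
Sensible, products 25→43.5 °C: 86.49 kJ/s
Q = ΔH = -2254.2 kJ/s = -2254.2 kW
Heat removed = 135250 kJ/min

Q_out = 135000 kJ/min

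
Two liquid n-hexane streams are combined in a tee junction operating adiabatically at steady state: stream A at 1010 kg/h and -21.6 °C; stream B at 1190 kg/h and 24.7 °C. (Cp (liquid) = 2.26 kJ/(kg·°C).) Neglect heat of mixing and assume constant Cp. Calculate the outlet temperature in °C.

T_out = 3.44 °C

Adiabatic, steady state ⇒ Σ ṁᵢCp,ᵢ(T_out − Tᵢ) = 0
Σ ṁᵢCp,ᵢTᵢ = 1010×2.26×-21.6 + 1190×2.26×24.7 = 17124
Σ ṁᵢCp,ᵢ = 1010×2.26 + 1190×2.26 = 4972
T_out = 17124 / 4972 = 3.4441 °C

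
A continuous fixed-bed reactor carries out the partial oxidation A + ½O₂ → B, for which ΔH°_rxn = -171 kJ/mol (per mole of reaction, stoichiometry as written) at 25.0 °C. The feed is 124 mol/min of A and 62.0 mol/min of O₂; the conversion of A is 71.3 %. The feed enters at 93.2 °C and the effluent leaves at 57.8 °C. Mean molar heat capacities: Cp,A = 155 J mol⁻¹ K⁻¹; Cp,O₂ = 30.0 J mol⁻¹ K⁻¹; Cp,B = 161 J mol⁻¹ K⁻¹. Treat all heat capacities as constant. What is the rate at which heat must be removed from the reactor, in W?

Q_out = 265000 W

Extent of reaction ξ = 0.713 × 124 = 88.412 mol/min
Reaction term: ξ·ΔH°_rxn = 88.412 × -171 = -15118 kJ/min
Sensible, feed 93.2→25 °C: -1437.7 kJ/min
Outlet flows (mol/min): A 35.588, O₂ 17.794, B 88.412
Sensible, products 25→57.8 °C: 665.32 kJ/min
Q = ΔH = -15891 kJ/min = -264.85 kW
Heat removed = 264850 W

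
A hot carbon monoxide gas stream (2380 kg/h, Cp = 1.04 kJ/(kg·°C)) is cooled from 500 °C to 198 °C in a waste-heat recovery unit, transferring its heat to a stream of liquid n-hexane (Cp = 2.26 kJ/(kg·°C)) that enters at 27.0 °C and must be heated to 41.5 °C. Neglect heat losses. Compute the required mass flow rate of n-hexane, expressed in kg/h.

Heat released by hot stream: Q = 2380 × 1.04 × (500 − 198) = 747510 kJ/h
Energy balance on cold side (adiabatic exchanger): Q = ṁ_c·Cp_c·(T_c,out − T_c,in)
ṁ_c = 747510 / [2.26 × (41.5 − 27.0)] = 22811 kg/h

ṁ_c = 22800 kg/h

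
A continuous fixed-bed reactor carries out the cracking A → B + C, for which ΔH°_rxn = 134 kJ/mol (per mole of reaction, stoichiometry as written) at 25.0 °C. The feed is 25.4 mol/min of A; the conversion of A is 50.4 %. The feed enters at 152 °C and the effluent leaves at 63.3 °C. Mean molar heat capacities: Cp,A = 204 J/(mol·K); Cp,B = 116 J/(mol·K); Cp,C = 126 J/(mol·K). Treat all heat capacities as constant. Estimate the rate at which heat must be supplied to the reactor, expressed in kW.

Extent of reaction ξ = 0.504 × 25.4 = 12.802 mol/min
Reaction term: ξ·ΔH°_rxn = 12.802 × 134 = 1715.4 kJ/min
Sensible, feed 152→25 °C: -658.06 kJ/min
Outlet flows (mol/min): A 12.598, B 12.802, C 12.802
Sensible, products 25→63.3 °C: 217.09 kJ/min
Q = ΔH = 1274.4 kJ/min = 21.241 kW
Heat supplied = 21.241 kW

Q_in = 21.2 kW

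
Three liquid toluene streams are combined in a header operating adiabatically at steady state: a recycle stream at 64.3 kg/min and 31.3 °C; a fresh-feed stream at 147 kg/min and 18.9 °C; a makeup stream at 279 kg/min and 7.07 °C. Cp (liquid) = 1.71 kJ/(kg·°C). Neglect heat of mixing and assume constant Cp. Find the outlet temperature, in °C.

Energy balance with Q = 0: Σ ṁᵢCp,ᵢ(T_out − Tᵢ) = 0
Σ ṁᵢCp,ᵢTᵢ = 64.3×1.71×31.3 + 147×1.71×18.9 + 279×1.71×7.07 = 11565
Σ ṁᵢCp,ᵢ = 64.3×1.71 + 147×1.71 + 279×1.71 = 838.41
T_out = 11565 / 838.41 = 13.794 °C

T_out = 13.8 °C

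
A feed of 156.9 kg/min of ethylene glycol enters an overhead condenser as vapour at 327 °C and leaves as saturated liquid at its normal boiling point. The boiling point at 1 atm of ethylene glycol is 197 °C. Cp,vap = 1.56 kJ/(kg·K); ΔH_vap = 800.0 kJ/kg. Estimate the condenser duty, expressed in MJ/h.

Q_c = 9440 MJ/h

vapour 327→197 °C: -202.8 kJ/kg
condensation at 197 °C: -800 kJ/kg
Δh = -202.8 + -800 = -1002.8 kJ/kg
Q = ṁ·Δh = 156.9 kg/min × -1002.8 kJ/kg = -157340 kJ/min
|Q| = 2622.3 kW = 9440.4 MJ/h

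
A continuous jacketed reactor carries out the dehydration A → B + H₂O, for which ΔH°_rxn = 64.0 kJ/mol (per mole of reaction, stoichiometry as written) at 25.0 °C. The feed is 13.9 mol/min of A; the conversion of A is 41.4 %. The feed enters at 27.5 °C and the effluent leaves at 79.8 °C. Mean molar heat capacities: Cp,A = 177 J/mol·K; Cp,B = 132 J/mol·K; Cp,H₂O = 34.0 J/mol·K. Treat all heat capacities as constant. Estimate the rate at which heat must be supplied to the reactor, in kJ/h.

Extent of reaction ξ = 0.414 × 13.9 = 5.7546 mol/min
Reaction term: ξ·ΔH°_rxn = 5.7546 × 64.0 = 368.29 kJ/min
Sensible, feed 27.5→25 °C: -6.1508 kJ/min
Outlet flows (mol/min): A 8.1454, B 5.7546, H₂O 5.7546
Sensible, products 25→79.8 °C: 131.36 kJ/min
Q = ΔH = 493.5 kJ/min = 8.225 kW
Heat supplied = 29610 kJ/h

Q_in = 29600 kJ/h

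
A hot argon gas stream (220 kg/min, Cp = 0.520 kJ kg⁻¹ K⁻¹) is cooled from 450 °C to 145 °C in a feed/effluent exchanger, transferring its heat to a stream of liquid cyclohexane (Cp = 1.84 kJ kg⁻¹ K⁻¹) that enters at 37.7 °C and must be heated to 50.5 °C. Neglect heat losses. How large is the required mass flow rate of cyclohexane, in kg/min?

ṁ_c = 1480 kg/min

Heat released by hot stream: Q = 220 × 0.520 × (450 − 145) = 34892 kJ/min
Energy balance on cold side (adiabatic exchanger): Q = ṁ_c·Cp_c·(T_c,out − T_c,in)
ṁ_c = 34892 / [1.84 × (50.5 − 37.7)] = 1481.5 kg/min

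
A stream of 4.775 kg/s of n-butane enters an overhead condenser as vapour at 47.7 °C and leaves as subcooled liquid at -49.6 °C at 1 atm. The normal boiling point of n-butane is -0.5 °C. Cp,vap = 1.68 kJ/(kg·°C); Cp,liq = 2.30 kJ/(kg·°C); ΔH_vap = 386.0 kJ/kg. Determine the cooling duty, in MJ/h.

Q_c = 9970 MJ/h

vapour 47.7→-0.5 °C: -80.976 kJ/kg
condensation at -0.5 °C: -386 kJ/kg
liquid -0.5→-49.6 °C: -112.93 kJ/kg
Δh = -80.976 + -386 + -112.93 = -579.91 kJ/kg
Q = ṁ·Δh = 4.775 kg/s × -579.91 kJ/kg = -2769.1 kJ/s
|Q| = 2769.1 kW = 9968.6 MJ/h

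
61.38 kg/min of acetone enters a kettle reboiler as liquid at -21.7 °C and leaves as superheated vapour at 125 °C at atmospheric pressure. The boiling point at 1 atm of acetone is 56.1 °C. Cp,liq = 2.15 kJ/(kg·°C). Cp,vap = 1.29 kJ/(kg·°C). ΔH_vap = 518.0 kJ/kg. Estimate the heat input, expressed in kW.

Q = 792 kW

liquid -21.7→56.1 °C: 167.27 kJ/kg
vaporisation at 56.1 °C: 518 kJ/kg
vapour 56.1→125 °C: 88.881 kJ/kg
Δh = 167.27 + 518 + 88.881 = 774.15 kJ/kg
Q = ṁ·Δh = 61.38 kg/min × 774.15 kJ/kg = 47517 kJ/min
|Q| = 791.96 kW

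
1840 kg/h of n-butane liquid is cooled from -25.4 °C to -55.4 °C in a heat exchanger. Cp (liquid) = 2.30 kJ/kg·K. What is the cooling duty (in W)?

Q_c = 35300 W

Q = ṁ·Cp·ΔT = 1840 × 2.30 × (-55.4 − -25.4) = -126960 kJ/h
Converting: 126960 / 3600 s = 35.267 kW
Cooling duty = 35267 W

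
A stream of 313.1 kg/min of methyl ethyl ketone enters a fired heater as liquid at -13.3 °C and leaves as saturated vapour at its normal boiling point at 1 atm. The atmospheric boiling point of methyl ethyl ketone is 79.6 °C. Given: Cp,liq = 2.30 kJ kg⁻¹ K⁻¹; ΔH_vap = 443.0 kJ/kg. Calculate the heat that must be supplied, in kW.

Q = 3430 kW

liquid -13.3→79.6 °C: 213.67 kJ/kg
vaporisation at 79.6 °C: 443 kJ/kg
Δh = 213.67 + 443 = 656.67 kJ/kg
Q = ṁ·Δh = 313.1 kg/min × 656.67 kJ/kg = 205600 kJ/min
|Q| = 3426.7 kW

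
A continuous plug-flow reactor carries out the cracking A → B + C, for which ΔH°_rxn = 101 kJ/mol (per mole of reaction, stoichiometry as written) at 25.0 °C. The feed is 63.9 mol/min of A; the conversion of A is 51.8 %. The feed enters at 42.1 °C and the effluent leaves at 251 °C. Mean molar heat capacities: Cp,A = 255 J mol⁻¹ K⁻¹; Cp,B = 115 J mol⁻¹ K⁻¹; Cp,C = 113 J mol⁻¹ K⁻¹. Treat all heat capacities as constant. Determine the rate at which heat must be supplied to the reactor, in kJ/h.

Extent of reaction ξ = 0.518 × 63.9 = 33.1 mol/min
Reaction term: ξ·ΔH°_rxn = 33.1 × 101 = 3343.1 kJ/min
Sensible, feed 42.1→25 °C: -278.64 kJ/min
Outlet flows (mol/min): A 30.8, B 33.1, C 33.1
Sensible, products 25→251 °C: 3480.6 kJ/min
Q = ΔH = 6545.1 kJ/min = 109.08 kW
Heat supplied = 392700 kJ/h

Q_in = 393000 kJ/h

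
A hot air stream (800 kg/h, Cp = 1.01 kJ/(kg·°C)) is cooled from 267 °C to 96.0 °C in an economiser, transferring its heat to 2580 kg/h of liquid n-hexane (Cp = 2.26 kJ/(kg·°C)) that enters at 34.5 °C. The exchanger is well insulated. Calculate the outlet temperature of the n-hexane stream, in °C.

T_c,out = 58.2 °C

Heat released by hot stream: Q = 800 × 1.01 × (267 − 96.0) = 138170 kJ/h
Energy balance on cold side (adiabatic exchanger): Q = ṁ_c·Cp_c·(T_c,out − T_c,in)
T_c,out = 34.5 + 138170/(2580 × 2.26) = 58.196 °C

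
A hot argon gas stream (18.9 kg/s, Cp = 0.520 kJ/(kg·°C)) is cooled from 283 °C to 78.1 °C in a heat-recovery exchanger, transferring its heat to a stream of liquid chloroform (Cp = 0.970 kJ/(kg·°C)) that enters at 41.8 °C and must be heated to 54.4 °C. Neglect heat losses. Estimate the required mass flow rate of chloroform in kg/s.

Heat released by hot stream: Q = 18.9 × 0.520 × (283 − 78.1) = 2013.8 kJ/s
Energy balance on cold side (adiabatic exchanger): Q = ṁ_c·Cp_c·(T_c,out − T_c,in)
ṁ_c = 2013.8 / [0.970 × (54.4 − 41.8)] = 164.76 kg/s

ṁ_c = 165 kg/s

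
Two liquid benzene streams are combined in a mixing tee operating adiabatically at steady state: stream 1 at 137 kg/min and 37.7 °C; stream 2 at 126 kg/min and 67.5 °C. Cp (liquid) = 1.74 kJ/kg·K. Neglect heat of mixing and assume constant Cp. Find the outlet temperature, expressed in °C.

T_out = 52.0 °C

No heat crosses the boundary, so H_out = H_in.
Σ ṁᵢCp,ᵢTᵢ = 137×1.74×37.7 + 126×1.74×67.5 = 23786
Σ ṁᵢCp,ᵢ = 137×1.74 + 126×1.74 = 457.62
T_out = 23786 / 457.62 = 51.977 °C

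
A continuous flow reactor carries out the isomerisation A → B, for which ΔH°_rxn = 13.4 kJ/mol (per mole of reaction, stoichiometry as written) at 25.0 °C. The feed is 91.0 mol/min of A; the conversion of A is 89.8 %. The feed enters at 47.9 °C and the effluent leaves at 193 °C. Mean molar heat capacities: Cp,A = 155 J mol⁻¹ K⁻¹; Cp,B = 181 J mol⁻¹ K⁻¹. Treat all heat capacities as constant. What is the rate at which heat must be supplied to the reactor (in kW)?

Q_in = 58.3 kW

Extent of reaction ξ = 0.898 × 91.0 = 81.718 mol/min
Reaction term: ξ·ΔH°_rxn = 81.718 × 13.4 = 1095 kJ/min
Sensible, feed 47.9→25 °C: -323 kJ/min
Outlet flows (mol/min): A 9.282, B 81.718
Sensible, products 25→193 °C: 2726.6 kJ/min
Q = ΔH = 3498.6 kJ/min = 58.31 kW
Heat supplied = 58.31 kW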